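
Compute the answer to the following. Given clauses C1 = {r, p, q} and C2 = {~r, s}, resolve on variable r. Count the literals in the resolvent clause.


Remove r from C1 and ~r from C2.
C1 remainder: {p, q}
C2 remainder: {s}
Union (resolvent): {p, q, s}
Resolvent has 3 literal(s).

3


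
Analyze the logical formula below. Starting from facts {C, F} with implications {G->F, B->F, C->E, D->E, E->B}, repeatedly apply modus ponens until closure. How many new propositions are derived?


Initial facts: {C, F}
Apply modus ponens to closure:
  C and C->E  =>  E
  E and E->B  =>  B
Final known: {B, C, E, F}
New propositions: {B, E}
Count = 2

2


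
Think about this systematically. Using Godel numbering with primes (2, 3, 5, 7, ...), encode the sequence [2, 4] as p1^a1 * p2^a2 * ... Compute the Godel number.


Encode each element as an exponent of the corresponding prime:
  2^2 = 4
  3^4 = 81
Product = 4 * 81 = 324

324


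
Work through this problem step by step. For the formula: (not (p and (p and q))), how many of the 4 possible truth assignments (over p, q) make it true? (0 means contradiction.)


Check all 4 assignments:
p=0, q=0: 1
p=0, q=1: 1
p=1, q=0: 1
p=1, q=1: 0
Count of True = 3

3


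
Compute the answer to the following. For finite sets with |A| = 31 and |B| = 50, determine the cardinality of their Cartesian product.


The Cartesian product A x B contains all ordered pairs (a, b).
|A x B| = |A| * |B| = 31 * 50 = 1550

1550


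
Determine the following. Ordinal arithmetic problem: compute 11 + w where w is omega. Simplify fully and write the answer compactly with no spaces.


Compute 11 + w.
Ordinal + is associative but NOT commutative; for finite n>0, n + w = w but w + n stays w+n.
Any finite left addend is absorbed by w on the right: 11 + w = w.
Result = w

w


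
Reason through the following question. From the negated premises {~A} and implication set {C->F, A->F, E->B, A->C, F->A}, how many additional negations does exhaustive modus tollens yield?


Initial negated facts: {~A}
Apply modus tollens to closure:
  ~A and F->A  =>  ~F
  ~F and C->F  =>  ~C
Final negated: {~A, ~C, ~F}
New negations: {~C, ~F}
Count = 2

2


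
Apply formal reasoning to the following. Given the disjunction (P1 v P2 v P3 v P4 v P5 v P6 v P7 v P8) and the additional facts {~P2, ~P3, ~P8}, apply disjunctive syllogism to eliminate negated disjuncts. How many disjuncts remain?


Original disjuncts (8): P1, P2, P3, P4, P5, P6, P7, P8
Negated (eliminate): ~P2, ~P3, ~P8
Remaining disjuncts: P1, P4, P5, P6, P7
Count = 8 - 3 = 5

5


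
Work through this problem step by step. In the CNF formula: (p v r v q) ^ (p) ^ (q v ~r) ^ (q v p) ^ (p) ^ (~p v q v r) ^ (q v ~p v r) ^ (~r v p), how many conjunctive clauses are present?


A CNF formula is a conjunction of clauses.
Clauses are separated by ^.
Counting the conjuncts: 8 clauses.

8


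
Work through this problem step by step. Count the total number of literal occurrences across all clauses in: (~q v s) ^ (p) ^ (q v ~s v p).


Counting literals in each clause:
Clause 1: 2 literal(s)
Clause 2: 1 literal(s)
Clause 3: 3 literal(s)
Total = 6

6


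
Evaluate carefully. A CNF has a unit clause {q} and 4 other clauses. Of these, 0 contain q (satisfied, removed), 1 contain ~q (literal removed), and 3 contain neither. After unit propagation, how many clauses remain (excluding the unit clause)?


Satisfied (removed): 0
Shortened (remain): 1
Unchanged (remain): 3
Remaining = 1 + 3 = 4

4


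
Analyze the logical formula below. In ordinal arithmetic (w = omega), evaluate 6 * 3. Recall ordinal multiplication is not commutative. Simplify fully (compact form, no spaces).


Compute 6 * 3.
Ordinal * is associative and left-distributive over +, but NOT commutative; for finite n>1, n*w = w but w*n stays w*n.
Both finite; ordinal * agrees with natural *: 6 * 3 = 18.
Result = 18

18


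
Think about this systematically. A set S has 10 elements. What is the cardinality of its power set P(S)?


The power set of a set with n elements has 2^n elements.
|P(S)| = 2^10 = 1024

1024


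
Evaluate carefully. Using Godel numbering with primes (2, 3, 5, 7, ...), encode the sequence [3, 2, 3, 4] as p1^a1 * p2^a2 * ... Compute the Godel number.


Encode each element as an exponent of the corresponding prime:
  2^3 = 8
  3^2 = 9
  5^3 = 125
  7^4 = 2401
Product = 8 * 9 * 125 * 2401 = 21609000

21609000


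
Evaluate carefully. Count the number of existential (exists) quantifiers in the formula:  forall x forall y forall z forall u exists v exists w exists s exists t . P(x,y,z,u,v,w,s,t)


Quantifier prefix: forall x forall y forall z forall u exists v exists w exists s exists t
Mark each quantifier type:
  U U U U E E E E
Universal count = 4, Existential count = 4
Asked for existential (exists) quantifiers: 4

4


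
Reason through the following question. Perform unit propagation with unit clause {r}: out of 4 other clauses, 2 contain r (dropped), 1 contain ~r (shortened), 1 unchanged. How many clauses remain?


Satisfied (removed): 2
Shortened (remain): 1
Unchanged (remain): 1
Remaining = 1 + 1 = 2

2


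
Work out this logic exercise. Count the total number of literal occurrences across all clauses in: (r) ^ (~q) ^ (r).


Counting literals in each clause:
Clause 1: 1 literal(s)
Clause 2: 1 literal(s)
Clause 3: 1 literal(s)
Total = 3

3


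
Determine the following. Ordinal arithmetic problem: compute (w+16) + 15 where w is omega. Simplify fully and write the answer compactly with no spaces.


Compute (w+16) + 15.
Ordinal + is associative but NOT commutative; for finite n>0, n + w = w but w + n stays w+n.
By associativity: (w+16) + 15 = w + (16+15) = w+31.
Result = w+31

w+31


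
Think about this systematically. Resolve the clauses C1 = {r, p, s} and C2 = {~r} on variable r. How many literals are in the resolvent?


Remove r from C1 and ~r from C2.
C1 remainder: {p, s}
C2 remainder: {}
Union (resolvent): {p, s}
Resolvent has 2 literal(s).

2


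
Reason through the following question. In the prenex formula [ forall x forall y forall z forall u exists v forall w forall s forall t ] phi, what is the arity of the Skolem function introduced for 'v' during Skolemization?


Quantifier prefix: forall x forall y forall z forall u exists v forall w forall s forall t
'v' is existentially quantified at position 5.
Universal variables preceding it: x, y, z, u
Skolem function arity = 4

4


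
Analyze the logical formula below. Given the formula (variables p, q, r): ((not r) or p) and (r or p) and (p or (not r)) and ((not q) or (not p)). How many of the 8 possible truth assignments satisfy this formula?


Evaluate all 8 assignments for p, q, r:
p=0, q=0, r=0: 0
p=0, q=0, r=1: 0
p=0, q=1, r=0: 0
p=0, q=1, r=1: 0
p=1, q=0, r=0: 1
p=1, q=0, r=1: 1
p=1, q=1, r=0: 0
p=1, q=1, r=1: 0
Satisfying count = 2

2


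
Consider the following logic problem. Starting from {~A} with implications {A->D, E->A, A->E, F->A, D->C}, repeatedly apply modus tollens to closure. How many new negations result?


Initial negated facts: {~A}
Apply modus tollens to closure:
  ~A and E->A  =>  ~E
  ~A and F->A  =>  ~F
Final negated: {~A, ~E, ~F}
New negations: {~E, ~F}
Count = 2

2


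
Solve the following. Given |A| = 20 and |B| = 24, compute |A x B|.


The Cartesian product A x B contains all ordered pairs (a, b).
|A x B| = |A| * |B| = 20 * 24 = 480

480


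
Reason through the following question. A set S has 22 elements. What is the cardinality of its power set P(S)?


The power set of a set with n elements has 2^n elements.
|P(S)| = 2^22 = 4194304

4194304


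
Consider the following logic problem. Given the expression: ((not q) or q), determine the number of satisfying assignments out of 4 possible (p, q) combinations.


Check all 4 assignments:
p=0, q=0: 1
p=0, q=1: 1
p=1, q=0: 1
p=1, q=1: 1
Count of True = 4

4


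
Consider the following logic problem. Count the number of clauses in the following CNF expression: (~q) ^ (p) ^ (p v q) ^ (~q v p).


A CNF formula is a conjunction of clauses.
Clauses are separated by ^.
Counting the conjuncts: 4 clauses.

4


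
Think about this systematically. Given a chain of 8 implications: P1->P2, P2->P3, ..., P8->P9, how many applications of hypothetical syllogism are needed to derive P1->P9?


With 8 implications in a chain connecting 9 propositions:
P1->P2, P2->P3, ..., P8->P9
Steps needed = (number of implications) - 1 = 8 - 1 = 7

7


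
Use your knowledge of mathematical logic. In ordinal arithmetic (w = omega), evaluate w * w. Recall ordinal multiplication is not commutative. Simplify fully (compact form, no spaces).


Compute w * w.
Ordinal * is associative and left-distributive over +, but NOT commutative; for finite n>1, n*w = w but w*n stays w*n.
w * w = w^2 by definition.
Result = w^2

w^2


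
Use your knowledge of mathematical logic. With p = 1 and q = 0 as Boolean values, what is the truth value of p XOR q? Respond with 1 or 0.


p = 1, q = 0
Operation: p XOR q
Evaluate: 1 XOR 0 = 1

1


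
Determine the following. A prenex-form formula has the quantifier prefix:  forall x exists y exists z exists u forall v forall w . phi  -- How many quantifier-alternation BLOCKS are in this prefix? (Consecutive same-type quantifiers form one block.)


Quantifier-type sequence: A E E E A A  (A=forall, E=exists)
Group into maximal same-type runs:
  Ax1 | Ex3 | Ax2
Number of blocks = 3

3


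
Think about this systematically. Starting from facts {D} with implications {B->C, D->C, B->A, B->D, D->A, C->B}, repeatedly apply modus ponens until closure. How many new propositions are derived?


Initial facts: {D}
Apply modus ponens to closure:
  D and D->C  =>  C
  D and D->A  =>  A
  C and C->B  =>  B
Final known: {A, B, C, D}
New propositions: {A, B, C}
Count = 3

3


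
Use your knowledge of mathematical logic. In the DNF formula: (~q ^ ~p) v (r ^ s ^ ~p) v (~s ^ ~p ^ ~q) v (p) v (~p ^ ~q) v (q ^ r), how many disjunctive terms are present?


A DNF formula is a disjunction of terms (conjunctions).
Terms are separated by v.
Counting the disjuncts: 6 terms.

6


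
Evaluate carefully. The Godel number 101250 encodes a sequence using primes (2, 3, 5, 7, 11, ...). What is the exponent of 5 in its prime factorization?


Factorize 101250 by dividing by 5 repeatedly.
Division steps: 5 divides 101250 exactly 4 time(s).
Exponent of 5 = 4

4


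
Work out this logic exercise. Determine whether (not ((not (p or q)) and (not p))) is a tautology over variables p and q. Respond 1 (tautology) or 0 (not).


Check all 4 assignments:
p=0, q=0: 0
p=0, q=1: 1
p=1, q=0: 1
p=1, q=1: 1
Satisfying count = 3/4.
Tautology iff count = 4: no.

0


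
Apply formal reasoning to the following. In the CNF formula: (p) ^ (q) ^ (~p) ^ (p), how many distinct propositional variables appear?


Identify each variable that appears in the formula.
Variables found: p, q
Count = 2

2


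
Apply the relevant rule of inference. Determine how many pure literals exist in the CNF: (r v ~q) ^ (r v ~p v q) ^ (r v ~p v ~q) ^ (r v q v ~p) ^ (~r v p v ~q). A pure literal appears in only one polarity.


Check each variable for pure literal status:
p: mixed (not pure)
q: mixed (not pure)
r: mixed (not pure)
Pure literal count = 0

0


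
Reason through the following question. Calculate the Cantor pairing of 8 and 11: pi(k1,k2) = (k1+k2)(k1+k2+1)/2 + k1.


k1 + k2 = 19
(k1+k2)(k1+k2+1)/2 = 19 * 20 / 2 = 190
pi = 190 + 8 = 198

198


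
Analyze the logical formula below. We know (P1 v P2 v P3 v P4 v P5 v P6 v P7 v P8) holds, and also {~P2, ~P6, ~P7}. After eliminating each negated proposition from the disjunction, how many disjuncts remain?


Original disjuncts (8): P1, P2, P3, P4, P5, P6, P7, P8
Negated (eliminate): ~P2, ~P6, ~P7
Remaining disjuncts: P1, P3, P4, P5, P8
Count = 8 - 3 = 5

5


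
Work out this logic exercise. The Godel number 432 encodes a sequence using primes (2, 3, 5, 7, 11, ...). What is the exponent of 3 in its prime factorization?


Factorize 432 by dividing by 3 repeatedly.
Division steps: 3 divides 432 exactly 3 time(s).
Exponent of 3 = 3

3


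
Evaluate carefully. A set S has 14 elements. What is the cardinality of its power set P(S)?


The power set of a set with n elements has 2^n elements.
|P(S)| = 2^14 = 16384

16384


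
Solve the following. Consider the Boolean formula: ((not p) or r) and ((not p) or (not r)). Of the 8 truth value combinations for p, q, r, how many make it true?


Evaluate all 8 assignments for p, q, r:
p=0, q=0, r=0: 1
p=0, q=0, r=1: 1
p=0, q=1, r=0: 1
p=0, q=1, r=1: 1
p=1, q=0, r=0: 0
p=1, q=0, r=1: 0
p=1, q=1, r=0: 0
p=1, q=1, r=1: 0
Satisfying count = 4

4


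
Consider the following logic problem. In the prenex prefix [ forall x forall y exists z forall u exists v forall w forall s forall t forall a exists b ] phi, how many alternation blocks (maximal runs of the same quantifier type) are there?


Quantifier-type sequence: A A E A E A A A A E  (A=forall, E=exists)
Group into maximal same-type runs:
  Ax2 | Ex1 | Ax1 | Ex1 | Ax4 | Ex1
Number of blocks = 6

6


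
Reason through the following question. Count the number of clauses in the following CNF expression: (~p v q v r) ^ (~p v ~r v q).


A CNF formula is a conjunction of clauses.
Clauses are separated by ^.
Counting the conjuncts: 2 clauses.

2


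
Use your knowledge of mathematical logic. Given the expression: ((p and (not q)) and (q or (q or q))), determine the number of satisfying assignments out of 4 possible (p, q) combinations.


Check all 4 assignments:
p=0, q=0: 0
p=0, q=1: 0
p=1, q=0: 0
p=1, q=1: 0
Count of True = 0

0


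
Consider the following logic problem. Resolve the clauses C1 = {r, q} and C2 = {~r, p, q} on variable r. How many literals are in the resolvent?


Remove r from C1 and ~r from C2.
C1 remainder: {q}
C2 remainder: {p, q}
Union (resolvent): {p, q}
Resolvent has 2 literal(s).

2


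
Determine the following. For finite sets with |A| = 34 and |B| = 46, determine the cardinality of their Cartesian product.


The Cartesian product A x B contains all ordered pairs (a, b).
|A x B| = |A| * |B| = 34 * 46 = 1564

1564


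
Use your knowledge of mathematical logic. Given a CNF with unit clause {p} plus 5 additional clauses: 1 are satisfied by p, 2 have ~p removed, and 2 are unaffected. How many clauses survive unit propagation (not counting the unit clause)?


Satisfied (removed): 1
Shortened (remain): 2
Unchanged (remain): 2
Remaining = 2 + 2 = 4

4


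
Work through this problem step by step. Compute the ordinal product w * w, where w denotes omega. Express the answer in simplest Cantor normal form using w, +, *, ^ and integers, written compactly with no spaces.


Compute w * w.
Ordinal * is associative and left-distributive over +, but NOT commutative; for finite n>1, n*w = w but w*n stays w*n.
w * w = w^2 by definition.
Result = w^2

w^2


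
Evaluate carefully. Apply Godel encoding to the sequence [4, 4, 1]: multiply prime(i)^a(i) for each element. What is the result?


Encode each element as an exponent of the corresponding prime:
  2^4 = 16
  3^4 = 81
  5^1 = 5
Product = 16 * 81 * 5 = 6480

6480


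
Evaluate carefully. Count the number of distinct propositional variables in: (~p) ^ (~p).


Identify each variable that appears in the formula.
Variables found: p
Count = 1

1


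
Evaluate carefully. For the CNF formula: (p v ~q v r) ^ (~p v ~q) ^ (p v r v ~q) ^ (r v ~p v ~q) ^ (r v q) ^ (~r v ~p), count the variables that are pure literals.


Check each variable for pure literal status:
p: mixed (not pure)
q: mixed (not pure)
r: mixed (not pure)
Pure literal count = 0

0


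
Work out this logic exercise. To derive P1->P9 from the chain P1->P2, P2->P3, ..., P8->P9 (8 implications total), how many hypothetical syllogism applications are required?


With 8 implications in a chain connecting 9 propositions:
P1->P2, P2->P3, ..., P8->P9
Steps needed = (number of implications) - 1 = 8 - 1 = 7

7


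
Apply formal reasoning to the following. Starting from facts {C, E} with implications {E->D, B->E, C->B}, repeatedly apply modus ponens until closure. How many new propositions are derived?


Initial facts: {C, E}
Apply modus ponens to closure:
  E and E->D  =>  D
  C and C->B  =>  B
Final known: {B, C, D, E}
New propositions: {B, D}
Count = 2

2


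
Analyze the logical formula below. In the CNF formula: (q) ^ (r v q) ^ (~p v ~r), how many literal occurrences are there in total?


Counting literals in each clause:
Clause 1: 1 literal(s)
Clause 2: 2 literal(s)
Clause 3: 2 literal(s)
Total = 5

5


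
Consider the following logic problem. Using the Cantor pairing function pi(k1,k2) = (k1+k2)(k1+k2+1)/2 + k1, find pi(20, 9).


k1 + k2 = 29
(k1+k2)(k1+k2+1)/2 = 29 * 30 / 2 = 435
pi = 435 + 20 = 455

455


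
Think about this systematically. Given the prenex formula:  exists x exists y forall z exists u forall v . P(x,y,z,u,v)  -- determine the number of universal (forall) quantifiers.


Quantifier prefix: exists x exists y forall z exists u forall v
Mark each quantifier type:
  E E U E U
Universal count = 2, Existential count = 3
Asked for universal (forall) quantifiers: 2

2


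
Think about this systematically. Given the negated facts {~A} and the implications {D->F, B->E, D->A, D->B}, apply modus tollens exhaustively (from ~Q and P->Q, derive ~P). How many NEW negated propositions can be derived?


Initial negated facts: {~A}
Apply modus tollens to closure:
  ~A and D->A  =>  ~D
Final negated: {~A, ~D}
New negations: {~D}
Count = 1

1


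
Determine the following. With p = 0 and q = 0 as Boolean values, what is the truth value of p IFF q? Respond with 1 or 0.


p = 0, q = 0
Operation: p IFF q
Evaluate: 0 IFF 0 = 1

1


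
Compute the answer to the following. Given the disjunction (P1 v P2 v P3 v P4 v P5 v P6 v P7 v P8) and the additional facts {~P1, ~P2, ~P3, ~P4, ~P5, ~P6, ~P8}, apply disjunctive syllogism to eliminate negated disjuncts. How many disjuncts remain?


Original disjuncts (8): P1, P2, P3, P4, P5, P6, P7, P8
Negated (eliminate): ~P1, ~P2, ~P3, ~P4, ~P5, ~P6, ~P8
Remaining disjuncts: P7
Count = 8 - 7 = 1

1


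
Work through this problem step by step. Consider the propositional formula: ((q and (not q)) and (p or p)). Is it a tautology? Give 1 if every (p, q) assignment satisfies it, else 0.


Check all 4 assignments:
p=0, q=0: 0
p=0, q=1: 0
p=1, q=0: 0
p=1, q=1: 0
Satisfying count = 0/4.
Tautology iff count = 4: no.

0


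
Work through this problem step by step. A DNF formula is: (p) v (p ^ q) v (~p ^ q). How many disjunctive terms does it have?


A DNF formula is a disjunction of terms (conjunctions).
Terms are separated by v.
Counting the disjuncts: 3 terms.

3


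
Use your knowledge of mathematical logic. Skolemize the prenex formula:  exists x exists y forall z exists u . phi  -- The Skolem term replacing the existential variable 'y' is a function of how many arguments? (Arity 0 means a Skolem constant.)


Quantifier prefix: exists x exists y forall z exists u
'y' is existentially quantified at position 2.
No universal quantifiers precede it.
Skolem function arity = 0 (a Skolem constant)

0


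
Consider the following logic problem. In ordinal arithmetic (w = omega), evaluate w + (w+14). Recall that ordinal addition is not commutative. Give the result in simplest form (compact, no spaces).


Compute w + (w+14).
Ordinal + is associative but NOT commutative; for finite n>0, n + w = w but w + n stays w+n.
w + (w+14) = (w+w) + 14 = w*2+14.
Result = w*2+14

w*2+14


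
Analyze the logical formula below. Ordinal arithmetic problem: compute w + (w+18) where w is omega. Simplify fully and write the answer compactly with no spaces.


Compute w + (w+18).
Ordinal + is associative but NOT commutative; for finite n>0, n + w = w but w + n stays w+n.
w + (w+18) = (w+w) + 18 = w*2+18.
Result = w*2+18

w*2+18


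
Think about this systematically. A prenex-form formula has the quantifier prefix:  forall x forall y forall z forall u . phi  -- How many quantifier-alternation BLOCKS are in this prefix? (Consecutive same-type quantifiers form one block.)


Quantifier-type sequence: A A A A  (A=forall, E=exists)
Group into maximal same-type runs:
  Ax4
Number of blocks = 1

1


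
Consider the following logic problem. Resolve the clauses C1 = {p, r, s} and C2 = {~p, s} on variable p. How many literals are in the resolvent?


Remove p from C1 and ~p from C2.
C1 remainder: {r, s}
C2 remainder: {s}
Union (resolvent): {r, s}
Resolvent has 2 literal(s).

2


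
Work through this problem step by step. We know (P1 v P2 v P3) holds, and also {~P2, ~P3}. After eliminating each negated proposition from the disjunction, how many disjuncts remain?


Original disjuncts (3): P1, P2, P3
Negated (eliminate): ~P2, ~P3
Remaining disjuncts: P1
Count = 3 - 2 = 1

1


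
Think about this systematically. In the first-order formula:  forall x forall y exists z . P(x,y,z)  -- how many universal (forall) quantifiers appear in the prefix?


Quantifier prefix: forall x forall y exists z
Mark each quantifier type:
  U U E
Universal count = 2, Existential count = 1
Asked for universal (forall) quantifiers: 2

2


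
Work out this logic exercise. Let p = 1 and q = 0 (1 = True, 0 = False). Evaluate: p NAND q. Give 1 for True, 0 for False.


p = 1, q = 0
Operation: p NAND q
Evaluate: 1 NAND 0 = 1

1


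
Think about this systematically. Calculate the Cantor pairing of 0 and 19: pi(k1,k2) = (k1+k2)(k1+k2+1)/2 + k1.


k1 + k2 = 19
(k1+k2)(k1+k2+1)/2 = 19 * 20 / 2 = 190
pi = 190 + 0 = 190

190


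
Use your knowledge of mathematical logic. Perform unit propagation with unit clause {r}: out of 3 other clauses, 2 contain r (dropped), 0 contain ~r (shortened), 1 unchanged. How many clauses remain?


Satisfied (removed): 2
Shortened (remain): 0
Unchanged (remain): 1
Remaining = 0 + 1 = 1

1


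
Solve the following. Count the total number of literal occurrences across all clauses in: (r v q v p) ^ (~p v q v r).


Counting literals in each clause:
Clause 1: 3 literal(s)
Clause 2: 3 literal(s)
Total = 6

6


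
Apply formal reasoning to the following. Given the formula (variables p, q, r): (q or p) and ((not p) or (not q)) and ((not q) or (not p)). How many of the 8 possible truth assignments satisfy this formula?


Evaluate all 8 assignments for p, q, r:
p=0, q=0, r=0: 0
p=0, q=0, r=1: 0
p=0, q=1, r=0: 1
p=0, q=1, r=1: 1
p=1, q=0, r=0: 1
p=1, q=0, r=1: 1
p=1, q=1, r=0: 0
p=1, q=1, r=1: 0
Satisfying count = 4

4


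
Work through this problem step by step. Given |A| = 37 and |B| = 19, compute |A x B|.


The Cartesian product A x B contains all ordered pairs (a, b).
|A x B| = |A| * |B| = 37 * 19 = 703

703


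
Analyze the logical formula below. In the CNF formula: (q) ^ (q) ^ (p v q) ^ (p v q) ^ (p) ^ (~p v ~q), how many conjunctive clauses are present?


A CNF formula is a conjunction of clauses.
Clauses are separated by ^.
Counting the conjuncts: 6 clauses.

6


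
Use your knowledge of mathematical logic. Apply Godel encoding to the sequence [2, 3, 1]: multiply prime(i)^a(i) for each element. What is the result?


Encode each element as an exponent of the corresponding prime:
  2^2 = 4
  3^3 = 27
  5^1 = 5
Product = 4 * 27 * 5 = 540

540


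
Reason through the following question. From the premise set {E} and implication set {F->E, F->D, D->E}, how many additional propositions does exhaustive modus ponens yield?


Initial facts: {E}
Apply modus ponens to closure:
  (no implication fires)
Final known: {E}
New propositions: {(none)}
Count = 0

0


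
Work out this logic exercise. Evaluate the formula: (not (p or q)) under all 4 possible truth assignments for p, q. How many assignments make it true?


Check all 4 assignments:
p=0, q=0: 1
p=0, q=1: 0
p=1, q=0: 0
p=1, q=1: 0
Count of True = 1

1


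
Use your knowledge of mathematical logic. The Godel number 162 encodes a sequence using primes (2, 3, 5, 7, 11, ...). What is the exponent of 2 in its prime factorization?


Factorize 162 by dividing by 2 repeatedly.
Division steps: 2 divides 162 exactly 1 time(s).
Exponent of 2 = 1

1


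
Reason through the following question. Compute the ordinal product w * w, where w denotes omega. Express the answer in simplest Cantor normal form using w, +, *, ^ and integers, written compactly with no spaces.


Compute w * w.
Ordinal * is associative and left-distributive over +, but NOT commutative; for finite n>1, n*w = w but w*n stays w*n.
w * w = w^2 by definition.
Result = w^2

w^2


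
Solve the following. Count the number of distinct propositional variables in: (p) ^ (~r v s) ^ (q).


Identify each variable that appears in the formula.
Variables found: p, q, r, s
Count = 4

4


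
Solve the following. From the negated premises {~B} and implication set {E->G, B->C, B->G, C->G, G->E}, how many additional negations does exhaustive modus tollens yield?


Initial negated facts: {~B}
Apply modus tollens to closure:
  (no implication fires)
Final negated: {~B}
New negations: {(none)}
Count = 0

0


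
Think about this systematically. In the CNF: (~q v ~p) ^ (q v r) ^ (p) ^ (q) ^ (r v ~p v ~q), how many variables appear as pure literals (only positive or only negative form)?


Check each variable for pure literal status:
p: mixed (not pure)
q: mixed (not pure)
r: pure positive
Pure literal count = 1

1


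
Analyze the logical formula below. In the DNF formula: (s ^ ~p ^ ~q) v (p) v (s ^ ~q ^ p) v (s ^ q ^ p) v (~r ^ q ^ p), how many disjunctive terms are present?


A DNF formula is a disjunction of terms (conjunctions).
Terms are separated by v.
Counting the disjuncts: 5 terms.

5


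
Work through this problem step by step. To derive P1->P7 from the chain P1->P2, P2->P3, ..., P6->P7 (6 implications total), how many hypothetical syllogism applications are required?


With 6 implications in a chain connecting 7 propositions:
P1->P2, P2->P3, ..., P6->P7
Steps needed = (number of implications) - 1 = 6 - 1 = 5

5


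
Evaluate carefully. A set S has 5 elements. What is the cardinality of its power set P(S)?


The power set of a set with n elements has 2^n elements.
|P(S)| = 2^5 = 32

32


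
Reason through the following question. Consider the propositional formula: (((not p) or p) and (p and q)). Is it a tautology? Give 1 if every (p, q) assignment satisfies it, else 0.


Check all 4 assignments:
p=0, q=0: 0
p=0, q=1: 0
p=1, q=0: 0
p=1, q=1: 1
Satisfying count = 1/4.
Tautology iff count = 4: no.

0


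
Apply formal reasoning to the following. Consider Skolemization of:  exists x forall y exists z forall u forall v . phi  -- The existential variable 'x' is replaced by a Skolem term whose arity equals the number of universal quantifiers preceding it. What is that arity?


Quantifier prefix: exists x forall y exists z forall u forall v
'x' is existentially quantified at position 1.
No universal quantifiers precede it.
Skolem function arity = 0 (a Skolem constant)

0


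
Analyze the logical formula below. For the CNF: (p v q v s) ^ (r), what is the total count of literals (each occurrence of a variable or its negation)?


Counting literals in each clause:
Clause 1: 3 literal(s)
Clause 2: 1 literal(s)
Total = 4

4


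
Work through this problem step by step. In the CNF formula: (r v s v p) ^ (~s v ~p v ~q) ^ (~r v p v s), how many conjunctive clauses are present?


A CNF formula is a conjunction of clauses.
Clauses are separated by ^.
Counting the conjuncts: 3 clauses.

3


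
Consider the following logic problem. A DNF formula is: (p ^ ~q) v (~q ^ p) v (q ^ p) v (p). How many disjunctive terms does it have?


A DNF formula is a disjunction of terms (conjunctions).
Terms are separated by v.
Counting the disjuncts: 4 terms.

4


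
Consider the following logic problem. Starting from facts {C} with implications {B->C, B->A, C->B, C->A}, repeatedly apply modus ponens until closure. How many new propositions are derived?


Initial facts: {C}
Apply modus ponens to closure:
  C and C->B  =>  B
  C and C->A  =>  A
Final known: {A, B, C}
New propositions: {A, B}
Count = 2

2


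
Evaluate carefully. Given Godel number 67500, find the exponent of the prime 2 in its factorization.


Factorize 67500 by dividing by 2 repeatedly.
Division steps: 2 divides 67500 exactly 2 time(s).
Exponent of 2 = 2

2


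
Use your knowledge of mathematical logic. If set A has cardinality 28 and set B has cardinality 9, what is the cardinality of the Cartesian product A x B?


The Cartesian product A x B contains all ordered pairs (a, b).
|A x B| = |A| * |B| = 28 * 9 = 252

252


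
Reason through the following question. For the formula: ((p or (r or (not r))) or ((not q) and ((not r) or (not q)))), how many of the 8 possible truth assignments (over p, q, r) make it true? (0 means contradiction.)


Check all 8 assignments:
p=0, q=0, r=0: 1
p=0, q=0, r=1: 1
p=0, q=1, r=0: 1
p=0, q=1, r=1: 1
p=1, q=0, r=0: 1
p=1, q=0, r=1: 1
p=1, q=1, r=0: 1
p=1, q=1, r=1: 1
Count of True = 8

8


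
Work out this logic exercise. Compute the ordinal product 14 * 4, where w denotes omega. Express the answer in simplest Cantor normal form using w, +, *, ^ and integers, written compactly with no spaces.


Compute 14 * 4.
Ordinal * is associative and left-distributive over +, but NOT commutative; for finite n>1, n*w = w but w*n stays w*n.
Both finite; ordinal * agrees with natural *: 14 * 4 = 56.
Result = 56

56


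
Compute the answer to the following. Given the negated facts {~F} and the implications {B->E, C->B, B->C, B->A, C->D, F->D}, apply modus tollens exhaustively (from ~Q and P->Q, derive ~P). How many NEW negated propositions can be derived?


Initial negated facts: {~F}
Apply modus tollens to closure:
  (no implication fires)
Final negated: {~F}
New negations: {(none)}
Count = 0

0


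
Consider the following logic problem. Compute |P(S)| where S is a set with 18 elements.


The power set of a set with n elements has 2^n elements.
|P(S)| = 2^18 = 262144

262144


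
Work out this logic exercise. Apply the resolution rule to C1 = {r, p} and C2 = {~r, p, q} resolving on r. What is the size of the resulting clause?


Remove r from C1 and ~r from C2.
C1 remainder: {p}
C2 remainder: {p, q}
Union (resolvent): {p, q}
Resolvent has 2 literal(s).

2


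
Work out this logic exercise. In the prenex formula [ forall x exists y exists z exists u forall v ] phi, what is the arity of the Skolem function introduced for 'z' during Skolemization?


Quantifier prefix: forall x exists y exists z exists u forall v
'z' is existentially quantified at position 3.
Universal variables preceding it: x
Skolem function arity = 1

1


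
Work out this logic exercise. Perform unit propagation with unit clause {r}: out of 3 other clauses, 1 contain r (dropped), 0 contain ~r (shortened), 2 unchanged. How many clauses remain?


Satisfied (removed): 1
Shortened (remain): 0
Unchanged (remain): 2
Remaining = 0 + 2 = 2

2


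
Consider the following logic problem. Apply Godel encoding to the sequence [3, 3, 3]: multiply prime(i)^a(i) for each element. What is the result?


Encode each element as an exponent of the corresponding prime:
  2^3 = 8
  3^3 = 27
  5^3 = 125
Product = 8 * 27 * 125 = 27000

27000


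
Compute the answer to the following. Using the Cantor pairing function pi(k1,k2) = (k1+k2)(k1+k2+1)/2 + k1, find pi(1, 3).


k1 + k2 = 4
(k1+k2)(k1+k2+1)/2 = 4 * 5 / 2 = 10
pi = 10 + 1 = 11

11


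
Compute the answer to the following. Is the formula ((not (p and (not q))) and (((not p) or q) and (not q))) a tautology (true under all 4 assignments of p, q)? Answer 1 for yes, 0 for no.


Check all 4 assignments:
p=0, q=0: 1
p=0, q=1: 0
p=1, q=0: 0
p=1, q=1: 0
Satisfying count = 1/4.
Tautology iff count = 4: no.

0


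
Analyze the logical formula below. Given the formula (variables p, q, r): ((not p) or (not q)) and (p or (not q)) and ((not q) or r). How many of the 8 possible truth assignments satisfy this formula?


Evaluate all 8 assignments for p, q, r:
p=0, q=0, r=0: 1
p=0, q=0, r=1: 1
p=0, q=1, r=0: 0
p=0, q=1, r=1: 0
p=1, q=0, r=0: 1
p=1, q=0, r=1: 1
p=1, q=1, r=0: 0
p=1, q=1, r=1: 0
Satisfying count = 4

4


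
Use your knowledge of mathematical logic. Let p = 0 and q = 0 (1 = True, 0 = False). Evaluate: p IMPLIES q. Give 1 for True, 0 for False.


p = 0, q = 0
Operation: p IMPLIES q
Evaluate: 0 IMPLIES 0 = 1

1


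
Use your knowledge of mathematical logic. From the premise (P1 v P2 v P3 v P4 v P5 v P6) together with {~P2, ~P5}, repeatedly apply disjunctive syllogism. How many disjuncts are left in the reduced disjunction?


Original disjuncts (6): P1, P2, P3, P4, P5, P6
Negated (eliminate): ~P2, ~P5
Remaining disjuncts: P1, P3, P4, P6
Count = 6 - 2 = 4

4


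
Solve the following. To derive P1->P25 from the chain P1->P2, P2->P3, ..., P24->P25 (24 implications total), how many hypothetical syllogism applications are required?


With 24 implications in a chain connecting 25 propositions:
P1->P2, P2->P3, ..., P24->P25
Steps needed = (number of implications) - 1 = 24 - 1 = 23

23


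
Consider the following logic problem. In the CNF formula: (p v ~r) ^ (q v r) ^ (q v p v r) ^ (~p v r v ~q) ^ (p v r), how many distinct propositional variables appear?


Identify each variable that appears in the formula.
Variables found: p, q, r
Count = 3

3


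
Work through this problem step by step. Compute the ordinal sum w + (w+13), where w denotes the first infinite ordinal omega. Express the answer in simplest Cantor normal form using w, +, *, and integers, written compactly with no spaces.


Compute w + (w+13).
Ordinal + is associative but NOT commutative; for finite n>0, n + w = w but w + n stays w+n.
w + (w+13) = (w+w) + 13 = w*2+13.
Result = w*2+13

w*2+13


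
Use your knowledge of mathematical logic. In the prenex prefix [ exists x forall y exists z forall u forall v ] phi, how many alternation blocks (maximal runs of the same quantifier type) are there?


Quantifier-type sequence: E A E A A  (A=forall, E=exists)
Group into maximal same-type runs:
  Ex1 | Ax1 | Ex1 | Ax2
Number of blocks = 4

4


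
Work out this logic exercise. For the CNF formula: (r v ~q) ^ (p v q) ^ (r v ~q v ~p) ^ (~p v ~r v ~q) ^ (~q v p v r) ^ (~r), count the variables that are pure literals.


Check each variable for pure literal status:
p: mixed (not pure)
q: mixed (not pure)
r: mixed (not pure)
Pure literal count = 0

0


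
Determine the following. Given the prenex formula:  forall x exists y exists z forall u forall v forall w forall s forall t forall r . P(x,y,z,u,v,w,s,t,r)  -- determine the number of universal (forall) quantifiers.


Quantifier prefix: forall x exists y exists z forall u forall v forall w forall s forall t forall r
Mark each quantifier type:
  U E E U U U U U U
Universal count = 7, Existential count = 2
Asked for universal (forall) quantifiers: 7

7


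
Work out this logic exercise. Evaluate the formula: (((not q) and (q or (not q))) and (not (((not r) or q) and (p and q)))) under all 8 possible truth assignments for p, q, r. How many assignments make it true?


Check all 8 assignments:
p=0, q=0, r=0: 1
p=0, q=0, r=1: 1
p=0, q=1, r=0: 0
p=0, q=1, r=1: 0
p=1, q=0, r=0: 1
p=1, q=0, r=1: 1
p=1, q=1, r=0: 0
p=1, q=1, r=1: 0
Count of True = 4

4


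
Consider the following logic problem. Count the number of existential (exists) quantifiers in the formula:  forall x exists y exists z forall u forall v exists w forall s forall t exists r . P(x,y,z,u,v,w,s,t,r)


Quantifier prefix: forall x exists y exists z forall u forall v exists w forall s forall t exists r
Mark each quantifier type:
  U E E U U E U U E
Universal count = 5, Existential count = 4
Asked for existential (exists) quantifiers: 4

4


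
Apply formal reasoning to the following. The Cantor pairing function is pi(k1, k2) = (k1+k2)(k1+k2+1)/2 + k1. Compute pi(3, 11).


k1 + k2 = 14
(k1+k2)(k1+k2+1)/2 = 14 * 15 / 2 = 105
pi = 105 + 3 = 108

108


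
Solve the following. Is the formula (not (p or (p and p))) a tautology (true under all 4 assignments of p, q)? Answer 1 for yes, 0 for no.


Check all 4 assignments:
p=0, q=0: 1
p=0, q=1: 1
p=1, q=0: 0
p=1, q=1: 0
Satisfying count = 2/4.
Tautology iff count = 4: no.

0


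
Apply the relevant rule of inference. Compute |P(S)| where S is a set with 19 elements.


The power set of a set with n elements has 2^n elements.
|P(S)| = 2^19 = 524288

524288


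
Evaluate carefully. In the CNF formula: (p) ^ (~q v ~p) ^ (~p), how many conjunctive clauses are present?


A CNF formula is a conjunction of clauses.
Clauses are separated by ^.
Counting the conjuncts: 3 clauses.

3


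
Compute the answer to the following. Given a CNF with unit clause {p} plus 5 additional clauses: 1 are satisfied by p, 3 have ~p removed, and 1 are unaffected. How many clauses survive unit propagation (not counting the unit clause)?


Satisfied (removed): 1
Shortened (remain): 3
Unchanged (remain): 1
Remaining = 3 + 1 = 4

4


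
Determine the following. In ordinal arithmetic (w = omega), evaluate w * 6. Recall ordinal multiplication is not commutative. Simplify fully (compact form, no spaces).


Compute w * 6.
Ordinal * is associative and left-distributive over +, but NOT commutative; for finite n>1, n*w = w but w*n stays w*n.
w * 6 means 6 copies of w concatenated: w*6.
Result = w*6

w*6


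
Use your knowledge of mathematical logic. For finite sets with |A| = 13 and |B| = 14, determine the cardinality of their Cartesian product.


The Cartesian product A x B contains all ordered pairs (a, b).
|A x B| = |A| * |B| = 13 * 14 = 182

182


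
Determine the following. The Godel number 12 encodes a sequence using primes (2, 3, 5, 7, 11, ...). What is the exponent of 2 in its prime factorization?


Factorize 12 by dividing by 2 repeatedly.
Division steps: 2 divides 12 exactly 2 time(s).
Exponent of 2 = 2

2


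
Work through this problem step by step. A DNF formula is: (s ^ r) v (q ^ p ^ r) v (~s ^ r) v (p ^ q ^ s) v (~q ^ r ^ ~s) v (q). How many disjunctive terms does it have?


A DNF formula is a disjunction of terms (conjunctions).
Terms are separated by v.
Counting the disjuncts: 6 terms.

6


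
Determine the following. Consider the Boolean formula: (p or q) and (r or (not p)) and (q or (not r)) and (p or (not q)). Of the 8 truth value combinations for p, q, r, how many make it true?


Evaluate all 8 assignments for p, q, r:
p=0, q=0, r=0: 0
p=0, q=0, r=1: 0
p=0, q=1, r=0: 0
p=0, q=1, r=1: 0
p=1, q=0, r=0: 0
p=1, q=0, r=1: 0
p=1, q=1, r=0: 0
p=1, q=1, r=1: 1
Satisfying count = 1

1


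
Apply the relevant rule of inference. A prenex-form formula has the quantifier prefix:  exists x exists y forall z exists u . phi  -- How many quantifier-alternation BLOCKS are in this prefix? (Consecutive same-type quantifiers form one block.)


Quantifier-type sequence: E E A E  (A=forall, E=exists)
Group into maximal same-type runs:
  Ex2 | Ax1 | Ex1
Number of blocks = 3

3


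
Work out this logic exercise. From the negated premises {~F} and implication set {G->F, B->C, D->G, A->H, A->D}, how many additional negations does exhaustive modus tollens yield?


Initial negated facts: {~F}
Apply modus tollens to closure:
  ~F and G->F  =>  ~G
  ~G and D->G  =>  ~D
  ~D and A->D  =>  ~A
Final negated: {~A, ~D, ~F, ~G}
New negations: {~A, ~D, ~G}
Count = 3

3


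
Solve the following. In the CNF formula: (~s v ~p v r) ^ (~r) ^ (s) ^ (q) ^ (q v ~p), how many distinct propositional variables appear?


Identify each variable that appears in the formula.
Variables found: p, q, r, s
Count = 4

4
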